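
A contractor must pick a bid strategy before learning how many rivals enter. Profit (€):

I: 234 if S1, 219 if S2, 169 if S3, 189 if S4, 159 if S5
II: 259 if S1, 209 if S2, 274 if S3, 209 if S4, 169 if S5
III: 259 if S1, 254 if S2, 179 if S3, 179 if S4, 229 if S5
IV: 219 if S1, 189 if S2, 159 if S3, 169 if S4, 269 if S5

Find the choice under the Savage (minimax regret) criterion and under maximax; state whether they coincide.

minimax regret → III; maximax → II (disagree)

Column bests: S1=259, S2=254, S3=274, S4=209, S5=269.
I regrets: 25, 35, 105, 20, 110 → max 110
II regrets: 0, 45, 0, 0, 100 → max 100
III regrets: 0, 0, 95, 30, 40 → max 95
IV regrets: 40, 65, 115, 40, 0 → max 115
Smallest max regret = 95 → III.
Row maxima: I=234, II=274, III=259, IV=269
Best best-case = 274 → II.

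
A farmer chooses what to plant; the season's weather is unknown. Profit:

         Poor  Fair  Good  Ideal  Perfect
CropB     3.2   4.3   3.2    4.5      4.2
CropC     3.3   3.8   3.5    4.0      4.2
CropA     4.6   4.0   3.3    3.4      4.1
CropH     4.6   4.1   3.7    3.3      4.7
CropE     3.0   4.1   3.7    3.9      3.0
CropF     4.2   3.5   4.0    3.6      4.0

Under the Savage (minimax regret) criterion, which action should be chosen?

Column bests: Poor=4.6, Fair=4.3, Good=4.0, Ideal=4.5, Perfect=4.7.
CropB regrets: 1.4, 0.0, 0.8, 0.0, 0.5 → max 1.4
CropC regrets: 1.3, 0.5, 0.5, 0.5, 0.5 → max 1.3
CropA regrets: 0.0, 0.3, 0.7, 1.1, 0.6 → max 1.1
CropH regrets: 0.0, 0.2, 0.3, 1.2, 0.0 → max 1.2
CropE regrets: 1.6, 0.2, 0.3, 0.6, 1.7 → max 1.7
CropF regrets: 0.4, 0.8, 0.0, 0.9, 0.7 → max 0.9
Smallest max regret = 0.9 → CropF.

CropF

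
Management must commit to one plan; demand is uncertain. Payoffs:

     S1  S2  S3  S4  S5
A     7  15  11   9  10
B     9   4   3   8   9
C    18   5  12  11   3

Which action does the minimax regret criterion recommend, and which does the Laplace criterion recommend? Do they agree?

Column bests: S1=18, S2=15, S3=12, S4=11, S5=10.
A regrets: 11, 0, 1, 2, 0 → max 11
B regrets: 9, 11, 9, 3, 1 → max 11
C regrets: 0, 10, 0, 0, 7 → max 10
Smallest max regret = 10 → C.
Row averages: A=10.4, B=6.6, C=9.8
Highest average = 10.4 → A.

minimax regret → C; laplace → A (disagree)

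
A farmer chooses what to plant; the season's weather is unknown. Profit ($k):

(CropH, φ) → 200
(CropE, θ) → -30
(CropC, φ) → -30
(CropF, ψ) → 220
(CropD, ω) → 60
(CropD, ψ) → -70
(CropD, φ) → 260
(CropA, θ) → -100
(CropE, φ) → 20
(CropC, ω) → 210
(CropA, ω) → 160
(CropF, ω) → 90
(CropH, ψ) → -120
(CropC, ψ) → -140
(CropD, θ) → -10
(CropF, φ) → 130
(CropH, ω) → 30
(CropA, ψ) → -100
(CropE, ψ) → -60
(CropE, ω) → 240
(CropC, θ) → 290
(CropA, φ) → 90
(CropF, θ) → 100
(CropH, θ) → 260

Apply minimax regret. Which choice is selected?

CropF

Column bests: θ=290, φ=260, ψ=220, ω=240.
CropE regrets: 320, 240, 280, 0 → max 320
CropD regrets: 300, 0, 290, 180 → max 300
CropC regrets: 0, 290, 360, 30 → max 360
CropA regrets: 390, 170, 320, 80 → max 390
CropF regrets: 190, 130, 0, 150 → max 190
CropH regrets: 30, 60, 340, 210 → max 340
Smallest max regret = 190 → CropF.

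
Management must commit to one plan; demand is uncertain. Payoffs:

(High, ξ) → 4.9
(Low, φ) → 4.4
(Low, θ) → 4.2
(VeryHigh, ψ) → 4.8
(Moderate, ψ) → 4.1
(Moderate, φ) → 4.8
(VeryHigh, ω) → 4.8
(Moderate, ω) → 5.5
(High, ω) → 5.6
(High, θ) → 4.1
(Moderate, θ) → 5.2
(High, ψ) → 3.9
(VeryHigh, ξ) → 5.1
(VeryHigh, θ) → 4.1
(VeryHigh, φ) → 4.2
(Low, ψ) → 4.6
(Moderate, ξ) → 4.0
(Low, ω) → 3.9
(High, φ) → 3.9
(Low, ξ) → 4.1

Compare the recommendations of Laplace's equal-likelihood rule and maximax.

laplace → Moderate; maximax → High (disagree)

Row averages: Low=4.24, Moderate=4.72, High=4.48, VeryHigh=4.6
Highest average = 4.72 → Moderate.
Row maxima: Low=4.6, Moderate=5.5, High=5.6, VeryHigh=5.1
Best best-case = 5.6 → High.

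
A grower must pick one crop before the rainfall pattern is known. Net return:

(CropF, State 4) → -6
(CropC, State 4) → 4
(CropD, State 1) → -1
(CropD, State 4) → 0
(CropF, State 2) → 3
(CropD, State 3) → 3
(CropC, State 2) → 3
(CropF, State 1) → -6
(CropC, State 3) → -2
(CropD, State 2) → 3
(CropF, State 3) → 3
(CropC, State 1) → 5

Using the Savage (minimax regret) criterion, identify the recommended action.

Column bests: State 1=5, State 2=3, State 3=3, State 4=4.
CropD regrets: 6, 0, 0, 4 → max 6
CropC regrets: 0, 0, 5, 0 → max 5
CropF regrets: 11, 0, 0, 10 → max 11
Smallest max regret = 5 → CropC.

CropC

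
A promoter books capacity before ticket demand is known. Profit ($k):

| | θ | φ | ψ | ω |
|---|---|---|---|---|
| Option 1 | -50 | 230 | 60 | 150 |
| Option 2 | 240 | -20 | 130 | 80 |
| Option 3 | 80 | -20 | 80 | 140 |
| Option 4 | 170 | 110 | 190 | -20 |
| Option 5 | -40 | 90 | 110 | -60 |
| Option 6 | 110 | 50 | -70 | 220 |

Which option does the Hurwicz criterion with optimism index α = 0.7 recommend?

Option 1: 0.7·230 + 0.3·(-50) = 146
Option 2: 0.7·240 + 0.3·(-20) = 162
Option 3: 0.7·140 + 0.3·(-20) = 92
Option 4: 0.7·190 + 0.3·(-20) = 127
Option 5: 0.7·110 + 0.3·(-60) = 59
Option 6: 0.7·220 + 0.3·(-70) = 133
Highest Hurwicz score = 162 → Option 2.

Option 2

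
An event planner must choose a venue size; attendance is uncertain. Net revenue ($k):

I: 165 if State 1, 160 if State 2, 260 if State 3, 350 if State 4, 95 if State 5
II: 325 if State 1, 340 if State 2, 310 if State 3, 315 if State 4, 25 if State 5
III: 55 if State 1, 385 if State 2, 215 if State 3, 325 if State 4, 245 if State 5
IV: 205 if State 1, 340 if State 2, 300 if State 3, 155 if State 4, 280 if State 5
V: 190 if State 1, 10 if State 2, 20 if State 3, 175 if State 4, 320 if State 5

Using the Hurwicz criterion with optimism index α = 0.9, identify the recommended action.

III

I: 0.9·350 + 0.1·95 = 324.5
II: 0.9·340 + 0.1·25 = 308.5
III: 0.9·385 + 0.1·55 = 352
IV: 0.9·340 + 0.1·155 = 321.5
V: 0.9·320 + 0.1·10 = 289
Highest Hurwicz score = 352 → III.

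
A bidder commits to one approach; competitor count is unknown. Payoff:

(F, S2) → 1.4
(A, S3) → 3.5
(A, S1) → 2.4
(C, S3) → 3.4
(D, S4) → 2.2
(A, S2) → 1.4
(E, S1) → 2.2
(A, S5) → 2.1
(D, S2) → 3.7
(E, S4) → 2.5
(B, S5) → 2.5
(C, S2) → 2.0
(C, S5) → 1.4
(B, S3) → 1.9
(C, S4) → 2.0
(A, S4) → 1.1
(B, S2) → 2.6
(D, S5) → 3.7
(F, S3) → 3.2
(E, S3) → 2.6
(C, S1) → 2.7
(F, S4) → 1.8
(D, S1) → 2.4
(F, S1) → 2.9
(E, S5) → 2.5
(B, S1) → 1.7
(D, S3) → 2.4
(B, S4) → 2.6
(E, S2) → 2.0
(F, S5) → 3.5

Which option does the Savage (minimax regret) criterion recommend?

D

Column bests: S1=2.9, S2=3.7, S3=3.5, S4=2.6, S5=3.7.
A regrets: 0.5, 2.3, 0.0, 1.5, 1.6 → max 2.3
B regrets: 1.2, 1.1, 1.6, 0.0, 1.2 → max 1.6
C regrets: 0.2, 1.7, 0.1, 0.6, 2.3 → max 2.3
D regrets: 0.5, 0.0, 1.1, 0.4, 0.0 → max 1.1
E regrets: 0.7, 1.7, 0.9, 0.1, 1.2 → max 1.7
F regrets: 0.0, 2.3, 0.3, 0.8, 0.2 → max 2.3
Smallest max regret = 1.1 → D.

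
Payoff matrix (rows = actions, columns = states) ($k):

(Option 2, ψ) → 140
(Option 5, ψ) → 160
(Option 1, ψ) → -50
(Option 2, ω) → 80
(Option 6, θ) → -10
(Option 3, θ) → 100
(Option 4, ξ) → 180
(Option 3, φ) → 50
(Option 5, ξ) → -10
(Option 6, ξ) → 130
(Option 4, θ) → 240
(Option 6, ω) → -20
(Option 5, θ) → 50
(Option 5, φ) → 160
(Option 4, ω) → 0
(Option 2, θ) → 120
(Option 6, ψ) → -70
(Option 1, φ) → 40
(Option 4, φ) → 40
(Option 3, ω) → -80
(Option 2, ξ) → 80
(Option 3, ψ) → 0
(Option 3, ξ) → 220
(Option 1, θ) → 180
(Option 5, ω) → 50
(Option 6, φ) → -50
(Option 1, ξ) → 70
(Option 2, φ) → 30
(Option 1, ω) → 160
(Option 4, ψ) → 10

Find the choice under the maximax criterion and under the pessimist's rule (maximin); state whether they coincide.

Row maxima: Option 1=180, Option 2=140, Option 3=220, Option 4=240, Option 5=160, Option 6=130
Best best-case = 240 → Option 4.
Row minima: Option 1=-50, Option 2=30, Option 3=-80, Option 4=0, Option 5=-10, Option 6=-70
Best worst-case = 30 → Option 2.

maximax → Option 4; maximin → Option 2 (disagree)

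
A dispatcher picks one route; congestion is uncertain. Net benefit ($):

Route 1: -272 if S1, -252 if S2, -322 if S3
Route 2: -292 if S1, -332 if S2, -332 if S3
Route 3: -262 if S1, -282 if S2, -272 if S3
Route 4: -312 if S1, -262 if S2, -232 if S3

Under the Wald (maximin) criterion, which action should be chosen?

Row minima: Route 1=-322, Route 2=-332, Route 3=-282, Route 4=-312
Best worst-case = -282 → Route 3.

Route 3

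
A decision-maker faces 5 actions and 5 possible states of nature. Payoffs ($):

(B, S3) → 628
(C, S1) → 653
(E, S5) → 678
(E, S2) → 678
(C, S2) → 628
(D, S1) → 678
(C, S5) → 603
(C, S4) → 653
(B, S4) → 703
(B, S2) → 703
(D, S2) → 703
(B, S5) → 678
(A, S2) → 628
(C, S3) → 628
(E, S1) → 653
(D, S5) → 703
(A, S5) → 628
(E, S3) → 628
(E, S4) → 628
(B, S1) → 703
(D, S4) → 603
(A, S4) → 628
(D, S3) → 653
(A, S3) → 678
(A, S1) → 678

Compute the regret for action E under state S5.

25

Best payoff under S5 is 703.
Regret = 703 − 678 = 25.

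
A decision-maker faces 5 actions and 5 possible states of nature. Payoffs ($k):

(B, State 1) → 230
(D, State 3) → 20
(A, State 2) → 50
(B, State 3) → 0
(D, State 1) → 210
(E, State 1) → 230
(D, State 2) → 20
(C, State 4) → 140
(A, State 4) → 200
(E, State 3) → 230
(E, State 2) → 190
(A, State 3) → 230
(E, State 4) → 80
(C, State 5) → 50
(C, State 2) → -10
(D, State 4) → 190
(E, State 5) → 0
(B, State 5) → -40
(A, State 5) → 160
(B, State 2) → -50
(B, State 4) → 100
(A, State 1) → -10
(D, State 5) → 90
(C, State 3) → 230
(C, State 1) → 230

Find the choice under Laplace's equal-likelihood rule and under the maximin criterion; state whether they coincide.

Row averages: A=126, B=48, C=128, D=106, E=146
Highest average = 146 → E.
Row minima: A=-10, B=-50, C=-10, D=20, E=0
Best worst-case = 20 → D.

laplace → E; maximin → D (disagree)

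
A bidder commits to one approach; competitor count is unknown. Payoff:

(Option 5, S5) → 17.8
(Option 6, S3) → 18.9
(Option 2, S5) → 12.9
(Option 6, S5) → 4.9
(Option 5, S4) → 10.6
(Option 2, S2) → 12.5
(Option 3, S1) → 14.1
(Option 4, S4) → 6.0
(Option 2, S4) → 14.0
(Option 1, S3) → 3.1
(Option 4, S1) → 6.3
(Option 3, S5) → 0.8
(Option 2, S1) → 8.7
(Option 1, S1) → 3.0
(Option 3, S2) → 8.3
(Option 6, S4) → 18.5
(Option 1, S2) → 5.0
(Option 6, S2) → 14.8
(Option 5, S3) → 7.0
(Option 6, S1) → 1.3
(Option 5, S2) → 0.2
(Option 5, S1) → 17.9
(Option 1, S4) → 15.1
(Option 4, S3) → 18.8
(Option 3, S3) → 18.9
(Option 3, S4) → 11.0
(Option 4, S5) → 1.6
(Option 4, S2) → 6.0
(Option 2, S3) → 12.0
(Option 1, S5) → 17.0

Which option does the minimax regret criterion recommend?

Option 2

Column bests: S1=17.9, S2=14.8, S3=18.9, S4=18.5, S5=17.8.
Option 1 regrets: 14.9, 9.8, 15.8, 3.4, 0.8 → max 15.8
Option 2 regrets: 9.2, 2.3, 6.9, 4.5, 4.9 → max 9.2
Option 3 regrets: 3.8, 6.5, 0.0, 7.5, 17.0 → max 17.0
Option 4 regrets: 11.6, 8.8, 0.1, 12.5, 16.2 → max 16.2
Option 5 regrets: 0.0, 14.6, 11.9, 7.9, 0.0 → max 14.6
Option 6 regrets: 16.6, 0.0, 0.0, 0.0, 12.9 → max 16.6
Smallest max regret = 9.2 → Option 2.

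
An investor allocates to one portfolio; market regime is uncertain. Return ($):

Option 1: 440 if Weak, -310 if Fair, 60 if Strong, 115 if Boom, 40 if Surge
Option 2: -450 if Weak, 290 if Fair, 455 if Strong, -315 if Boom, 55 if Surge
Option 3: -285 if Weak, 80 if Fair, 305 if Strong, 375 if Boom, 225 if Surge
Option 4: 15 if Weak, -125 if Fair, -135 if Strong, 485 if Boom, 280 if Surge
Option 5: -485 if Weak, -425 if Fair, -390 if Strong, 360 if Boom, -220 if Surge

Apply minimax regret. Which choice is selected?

Column bests: Weak=440, Fair=290, Strong=455, Boom=485, Surge=280.
Option 1 regrets: 0, 600, 395, 370, 240 → max 600
Option 2 regrets: 890, 0, 0, 800, 225 → max 890
Option 3 regrets: 725, 210, 150, 110, 55 → max 725
Option 4 regrets: 425, 415, 590, 0, 0 → max 590
Option 5 regrets: 925, 715, 845, 125, 500 → max 925
Smallest max regret = 590 → Option 4.

Option 4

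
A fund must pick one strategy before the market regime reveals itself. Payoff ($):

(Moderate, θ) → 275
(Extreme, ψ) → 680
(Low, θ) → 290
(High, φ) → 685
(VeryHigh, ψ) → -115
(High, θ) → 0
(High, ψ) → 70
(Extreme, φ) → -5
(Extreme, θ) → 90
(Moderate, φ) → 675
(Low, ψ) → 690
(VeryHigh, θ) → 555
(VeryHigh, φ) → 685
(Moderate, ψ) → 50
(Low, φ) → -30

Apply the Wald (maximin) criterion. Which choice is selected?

Row minima: Low=-30, Moderate=50, High=0, VeryHigh=-115, Extreme=-5
Best worst-case = 50 → Moderate.

Moderate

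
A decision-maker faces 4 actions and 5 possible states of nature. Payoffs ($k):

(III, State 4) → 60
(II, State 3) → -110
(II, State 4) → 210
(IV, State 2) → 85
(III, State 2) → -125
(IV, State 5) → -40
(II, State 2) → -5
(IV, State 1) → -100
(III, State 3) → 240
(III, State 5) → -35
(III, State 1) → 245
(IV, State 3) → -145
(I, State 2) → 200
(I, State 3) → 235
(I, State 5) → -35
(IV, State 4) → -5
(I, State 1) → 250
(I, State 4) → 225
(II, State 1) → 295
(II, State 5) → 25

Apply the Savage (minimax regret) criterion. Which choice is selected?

I

Column bests: State 1=295, State 2=200, State 3=240, State 4=225, State 5=25.
I regrets: 45, 0, 5, 0, 60 → max 60
II regrets: 0, 205, 350, 15, 0 → max 350
III regrets: 50, 325, 0, 165, 60 → max 325
IV regrets: 395, 115, 385, 230, 65 → max 395
Smallest max regret = 60 → I.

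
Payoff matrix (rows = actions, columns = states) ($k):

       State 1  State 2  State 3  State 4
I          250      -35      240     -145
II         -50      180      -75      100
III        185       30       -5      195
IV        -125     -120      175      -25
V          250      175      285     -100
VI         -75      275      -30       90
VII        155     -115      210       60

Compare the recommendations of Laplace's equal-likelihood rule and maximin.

Row averages: I=77.5, II=38.75, III=101.25, IV=-23.75, V=152.5, VI=65, VII=77.5
Highest average = 152.5 → V.
Row minima: I=-145, II=-75, III=-5, IV=-125, V=-100, VI=-75, VII=-115
Best worst-case = -5 → III.

laplace → V; maximin → III (disagree)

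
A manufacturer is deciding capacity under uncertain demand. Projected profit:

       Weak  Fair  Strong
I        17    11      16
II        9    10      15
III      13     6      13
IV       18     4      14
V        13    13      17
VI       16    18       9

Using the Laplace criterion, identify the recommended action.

Row averages: I=44/3, II=34/3, III=32/3, IV=12, V=43/3, VI=43/3
Highest average = 44/3 → I.

I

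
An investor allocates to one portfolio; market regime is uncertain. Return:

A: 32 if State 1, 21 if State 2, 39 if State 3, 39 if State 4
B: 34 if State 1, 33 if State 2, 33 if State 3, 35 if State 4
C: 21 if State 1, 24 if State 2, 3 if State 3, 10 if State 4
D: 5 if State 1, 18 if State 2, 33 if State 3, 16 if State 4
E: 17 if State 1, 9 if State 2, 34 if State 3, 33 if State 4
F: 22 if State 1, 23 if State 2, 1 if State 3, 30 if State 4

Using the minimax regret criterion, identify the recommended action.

Column bests: State 1=34, State 2=33, State 3=39, State 4=39.
A regrets: 2, 12, 0, 0 → max 12
B regrets: 0, 0, 6, 4 → max 6
C regrets: 13, 9, 36, 29 → max 36
D regrets: 29, 15, 6, 23 → max 29
E regrets: 17, 24, 5, 6 → max 24
F regrets: 12, 10, 38, 9 → max 38
Smallest max regret = 6 → B.

B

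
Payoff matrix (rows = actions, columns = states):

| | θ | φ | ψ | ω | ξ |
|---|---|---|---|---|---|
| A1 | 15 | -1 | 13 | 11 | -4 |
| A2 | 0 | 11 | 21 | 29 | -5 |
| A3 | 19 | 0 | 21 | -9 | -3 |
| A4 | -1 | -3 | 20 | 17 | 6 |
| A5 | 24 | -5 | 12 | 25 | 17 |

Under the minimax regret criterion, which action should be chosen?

Column bests: θ=24, φ=11, ψ=21, ω=29, ξ=17.
A1 regrets: 9, 12, 8, 18, 21 → max 21
A2 regrets: 24, 0, 0, 0, 22 → max 24
A3 regrets: 5, 11, 0, 38, 20 → max 38
A4 regrets: 25, 14, 1, 12, 11 → max 25
A5 regrets: 0, 16, 9, 4, 0 → max 16
Smallest max regret = 16 → A5.

A5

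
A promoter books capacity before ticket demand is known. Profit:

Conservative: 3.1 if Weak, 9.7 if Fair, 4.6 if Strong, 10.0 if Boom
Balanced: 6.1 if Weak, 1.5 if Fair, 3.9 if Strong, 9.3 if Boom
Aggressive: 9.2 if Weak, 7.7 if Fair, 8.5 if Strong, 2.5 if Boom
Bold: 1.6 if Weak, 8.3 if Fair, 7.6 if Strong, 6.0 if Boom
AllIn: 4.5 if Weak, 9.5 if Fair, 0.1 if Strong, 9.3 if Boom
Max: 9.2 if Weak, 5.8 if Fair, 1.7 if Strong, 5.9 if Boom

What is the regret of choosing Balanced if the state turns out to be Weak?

Best payoff under Weak is 9.2.
Regret = 9.2 − 6.1 = 3.1.

3.1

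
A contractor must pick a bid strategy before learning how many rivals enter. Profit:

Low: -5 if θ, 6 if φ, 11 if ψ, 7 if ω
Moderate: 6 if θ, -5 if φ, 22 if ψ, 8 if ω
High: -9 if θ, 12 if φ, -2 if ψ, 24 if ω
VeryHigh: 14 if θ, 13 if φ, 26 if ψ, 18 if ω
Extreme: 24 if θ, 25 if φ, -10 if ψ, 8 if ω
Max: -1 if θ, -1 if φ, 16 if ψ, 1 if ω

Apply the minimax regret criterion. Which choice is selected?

Column bests: θ=24, φ=25, ψ=26, ω=24.
Low regrets: 29, 19, 15, 17 → max 29
Moderate regrets: 18, 30, 4, 16 → max 30
High regrets: 33, 13, 28, 0 → max 33
VeryHigh regrets: 10, 12, 0, 6 → max 12
Extreme regrets: 0, 0, 36, 16 → max 36
Max regrets: 25, 26, 10, 23 → max 26
Smallest max regret = 12 → VeryHigh.

VeryHigh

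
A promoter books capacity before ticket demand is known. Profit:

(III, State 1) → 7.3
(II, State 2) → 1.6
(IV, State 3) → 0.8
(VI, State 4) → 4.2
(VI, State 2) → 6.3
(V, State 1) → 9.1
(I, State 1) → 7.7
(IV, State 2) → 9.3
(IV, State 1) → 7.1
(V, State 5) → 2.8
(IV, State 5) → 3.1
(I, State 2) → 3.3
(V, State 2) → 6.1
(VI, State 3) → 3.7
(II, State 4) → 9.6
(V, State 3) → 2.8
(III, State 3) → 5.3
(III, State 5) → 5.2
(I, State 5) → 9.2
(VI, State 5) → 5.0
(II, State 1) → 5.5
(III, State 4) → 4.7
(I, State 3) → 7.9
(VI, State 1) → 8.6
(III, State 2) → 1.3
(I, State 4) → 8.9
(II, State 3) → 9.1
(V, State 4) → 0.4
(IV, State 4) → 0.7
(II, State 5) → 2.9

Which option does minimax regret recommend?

Column bests: State 1=9.1, State 2=9.3, State 3=9.1, State 4=9.6, State 5=9.2.
I regrets: 1.4, 6.0, 1.2, 0.7, 0.0 → max 6.0
II regrets: 3.6, 7.7, 0.0, 0.0, 6.3 → max 7.7
III regrets: 1.8, 8.0, 3.8, 4.9, 4.0 → max 8.0
IV regrets: 2.0, 0.0, 8.3, 8.9, 6.1 → max 8.9
V regrets: 0.0, 3.2, 6.3, 9.2, 6.4 → max 9.2
VI regrets: 0.5, 3.0, 5.4, 5.4, 4.2 → max 5.4
Smallest max regret = 5.4 → VI.

VI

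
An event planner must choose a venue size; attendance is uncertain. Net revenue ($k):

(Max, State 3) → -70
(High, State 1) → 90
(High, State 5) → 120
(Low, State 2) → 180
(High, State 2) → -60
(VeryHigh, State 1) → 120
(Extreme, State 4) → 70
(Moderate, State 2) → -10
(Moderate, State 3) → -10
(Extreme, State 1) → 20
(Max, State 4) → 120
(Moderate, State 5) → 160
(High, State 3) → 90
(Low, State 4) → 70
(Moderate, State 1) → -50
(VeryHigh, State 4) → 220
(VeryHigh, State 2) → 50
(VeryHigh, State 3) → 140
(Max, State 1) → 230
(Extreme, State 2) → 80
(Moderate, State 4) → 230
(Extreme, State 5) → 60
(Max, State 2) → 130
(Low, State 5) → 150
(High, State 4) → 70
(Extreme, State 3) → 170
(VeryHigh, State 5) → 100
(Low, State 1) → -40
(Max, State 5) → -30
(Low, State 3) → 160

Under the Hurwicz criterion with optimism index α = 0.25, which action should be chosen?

VeryHigh

Low: 0.25·180 + 0.75·(-40) = 15
Moderate: 0.25·230 + 0.75·(-50) = 20
High: 0.25·120 + 0.75·(-60) = -15
VeryHigh: 0.25·220 + 0.75·50 = 92.5
Extreme: 0.25·170 + 0.75·20 = 57.5
Max: 0.25·230 + 0.75·(-70) = 5
Highest Hurwicz score = 92.5 → VeryHigh.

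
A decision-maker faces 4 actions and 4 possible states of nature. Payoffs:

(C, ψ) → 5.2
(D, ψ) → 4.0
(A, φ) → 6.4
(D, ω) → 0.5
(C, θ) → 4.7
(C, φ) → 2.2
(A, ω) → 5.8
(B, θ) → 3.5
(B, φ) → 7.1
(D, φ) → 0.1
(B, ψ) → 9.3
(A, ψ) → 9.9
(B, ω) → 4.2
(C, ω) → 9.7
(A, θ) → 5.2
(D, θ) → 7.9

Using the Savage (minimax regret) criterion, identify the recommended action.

A

Column bests: θ=7.9, φ=7.1, ψ=9.9, ω=9.7.
A regrets: 2.7, 0.7, 0.0, 3.9 → max 3.9
B regrets: 4.4, 0.0, 0.6, 5.5 → max 5.5
C regrets: 3.2, 4.9, 4.7, 0.0 → max 4.9
D regrets: 0.0, 7.0, 5.9, 9.2 → max 9.2
Smallest max regret = 3.9 → A.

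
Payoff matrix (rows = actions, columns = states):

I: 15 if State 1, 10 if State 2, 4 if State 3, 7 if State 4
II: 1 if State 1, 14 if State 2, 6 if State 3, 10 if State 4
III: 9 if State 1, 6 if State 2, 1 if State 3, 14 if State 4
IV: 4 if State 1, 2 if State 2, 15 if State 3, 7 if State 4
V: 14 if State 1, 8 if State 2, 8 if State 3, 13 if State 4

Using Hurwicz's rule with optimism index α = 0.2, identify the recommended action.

V

I: 0.2·15 + 0.8·4 = 6.2
II: 0.2·14 + 0.8·1 = 3.6
III: 0.2·14 + 0.8·1 = 3.6
IV: 0.2·15 + 0.8·2 = 4.6
V: 0.2·14 + 0.8·8 = 9.2
Highest Hurwicz score = 9.2 → V.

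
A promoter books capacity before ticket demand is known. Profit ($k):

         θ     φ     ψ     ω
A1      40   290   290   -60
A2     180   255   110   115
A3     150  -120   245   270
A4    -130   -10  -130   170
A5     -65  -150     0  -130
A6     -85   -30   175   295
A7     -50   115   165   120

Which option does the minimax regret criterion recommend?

Column bests: θ=180, φ=290, ψ=290, ω=295.
A1 regrets: 140, 0, 0, 355 → max 355
A2 regrets: 0, 35, 180, 180 → max 180
A3 regrets: 30, 410, 45, 25 → max 410
A4 regrets: 310, 300, 420, 125 → max 420
A5 regrets: 245, 440, 290, 425 → max 440
A6 regrets: 265, 320, 115, 0 → max 320
A7 regrets: 230, 175, 125, 175 → max 230
Smallest max regret = 180 → A2.

A2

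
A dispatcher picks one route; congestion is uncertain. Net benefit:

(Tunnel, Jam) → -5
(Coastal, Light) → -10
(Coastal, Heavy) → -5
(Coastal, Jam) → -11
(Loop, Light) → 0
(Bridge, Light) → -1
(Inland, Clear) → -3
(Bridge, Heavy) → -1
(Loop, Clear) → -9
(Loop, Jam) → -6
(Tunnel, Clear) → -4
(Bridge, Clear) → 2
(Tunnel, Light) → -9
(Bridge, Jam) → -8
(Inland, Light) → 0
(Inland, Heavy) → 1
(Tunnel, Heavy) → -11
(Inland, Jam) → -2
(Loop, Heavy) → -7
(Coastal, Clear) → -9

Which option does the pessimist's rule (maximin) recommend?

Inland

Row minima: Tunnel=-11, Loop=-9, Coastal=-11, Inland=-3, Bridge=-8
Best worst-case = -3 → Inland.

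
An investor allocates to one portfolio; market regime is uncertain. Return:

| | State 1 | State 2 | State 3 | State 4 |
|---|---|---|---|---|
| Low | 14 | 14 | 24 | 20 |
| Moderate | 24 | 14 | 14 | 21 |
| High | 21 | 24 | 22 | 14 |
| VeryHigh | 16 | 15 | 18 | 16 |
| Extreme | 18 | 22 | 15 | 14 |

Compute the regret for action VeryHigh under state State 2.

9

Best payoff under State 2 is 24.
Regret = 24 − 15 = 9.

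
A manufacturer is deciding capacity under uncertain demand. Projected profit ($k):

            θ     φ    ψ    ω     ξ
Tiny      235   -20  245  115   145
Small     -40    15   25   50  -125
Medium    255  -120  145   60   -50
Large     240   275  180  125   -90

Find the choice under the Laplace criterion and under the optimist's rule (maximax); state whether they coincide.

laplace → Large; maximax → Large (agree)

Row averages: Tiny=144, Small=-15, Medium=58, Large=146
Highest average = 146 → Large.
Row maxima: Tiny=245, Small=50, Medium=255, Large=275
Best best-case = 275 → Large.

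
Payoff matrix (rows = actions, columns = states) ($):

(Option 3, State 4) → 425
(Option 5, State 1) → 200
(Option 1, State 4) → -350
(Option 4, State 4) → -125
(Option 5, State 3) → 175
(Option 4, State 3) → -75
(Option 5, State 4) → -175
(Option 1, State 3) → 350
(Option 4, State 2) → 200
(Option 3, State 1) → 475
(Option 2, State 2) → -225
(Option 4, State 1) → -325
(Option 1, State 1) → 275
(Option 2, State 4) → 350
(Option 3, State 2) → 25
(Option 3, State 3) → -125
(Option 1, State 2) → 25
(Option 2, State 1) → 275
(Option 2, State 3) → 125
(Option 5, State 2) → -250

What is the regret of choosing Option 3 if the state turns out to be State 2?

175

Best payoff under State 2 is 200.
Regret = 200 − 25 = 175.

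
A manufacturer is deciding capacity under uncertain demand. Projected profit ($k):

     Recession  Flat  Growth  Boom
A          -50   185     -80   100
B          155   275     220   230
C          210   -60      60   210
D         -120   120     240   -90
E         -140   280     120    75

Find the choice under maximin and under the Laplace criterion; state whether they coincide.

maximin → B; laplace → B (agree)

Row minima: A=-80, B=155, C=-60, D=-120, E=-140
Best worst-case = 155 → B.
Row averages: A=38.75, B=220, C=105, D=37.5, E=83.75
Highest average = 220 → B.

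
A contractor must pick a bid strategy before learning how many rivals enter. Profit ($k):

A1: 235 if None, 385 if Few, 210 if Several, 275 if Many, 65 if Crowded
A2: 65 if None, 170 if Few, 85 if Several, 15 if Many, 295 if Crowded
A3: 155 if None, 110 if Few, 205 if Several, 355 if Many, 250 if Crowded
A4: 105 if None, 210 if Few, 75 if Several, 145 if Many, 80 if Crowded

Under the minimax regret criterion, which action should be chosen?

A4

Column bests: None=235, Few=385, Several=210, Many=355, Crowded=295.
A1 regrets: 0, 0, 0, 80, 230 → max 230
A2 regrets: 170, 215, 125, 340, 0 → max 340
A3 regrets: 80, 275, 5, 0, 45 → max 275
A4 regrets: 130, 175, 135, 210, 215 → max 215
Smallest max regret = 215 → A4.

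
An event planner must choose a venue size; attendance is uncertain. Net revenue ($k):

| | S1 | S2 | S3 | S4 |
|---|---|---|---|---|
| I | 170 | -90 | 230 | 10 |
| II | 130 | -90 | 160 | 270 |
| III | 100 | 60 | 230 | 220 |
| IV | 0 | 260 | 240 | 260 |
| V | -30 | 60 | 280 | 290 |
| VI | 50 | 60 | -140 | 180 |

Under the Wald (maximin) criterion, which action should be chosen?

Row minima: I=-90, II=-90, III=60, IV=0, V=-30, VI=-140
Best worst-case = 60 → III.

III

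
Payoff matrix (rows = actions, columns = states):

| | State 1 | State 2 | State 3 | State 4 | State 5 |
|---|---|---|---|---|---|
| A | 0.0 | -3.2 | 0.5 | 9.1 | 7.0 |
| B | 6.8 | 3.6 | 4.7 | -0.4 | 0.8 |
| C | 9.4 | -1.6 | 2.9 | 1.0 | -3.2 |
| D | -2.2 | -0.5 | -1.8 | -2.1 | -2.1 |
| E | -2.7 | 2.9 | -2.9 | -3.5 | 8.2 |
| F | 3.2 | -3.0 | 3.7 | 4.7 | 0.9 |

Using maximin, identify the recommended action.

B

Row minima: A=-3.2, B=-0.4, C=-3.2, D=-2.2, E=-3.5, F=-3.0
Best worst-case = -0.4 → B.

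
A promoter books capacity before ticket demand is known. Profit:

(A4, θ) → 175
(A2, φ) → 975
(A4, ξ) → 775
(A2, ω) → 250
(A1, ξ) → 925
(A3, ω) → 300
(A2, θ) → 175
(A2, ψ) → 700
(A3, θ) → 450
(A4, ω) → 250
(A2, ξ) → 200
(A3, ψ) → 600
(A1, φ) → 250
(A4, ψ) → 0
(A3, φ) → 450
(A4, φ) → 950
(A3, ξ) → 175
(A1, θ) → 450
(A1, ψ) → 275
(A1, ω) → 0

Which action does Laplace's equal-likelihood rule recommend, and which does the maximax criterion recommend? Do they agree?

laplace → A2; maximax → A2 (agree)

Row averages: A1=380, A2=460, A3=395, A4=430
Highest average = 460 → A2.
Row maxima: A1=925, A2=975, A3=600, A4=950
Best best-case = 975 → A2.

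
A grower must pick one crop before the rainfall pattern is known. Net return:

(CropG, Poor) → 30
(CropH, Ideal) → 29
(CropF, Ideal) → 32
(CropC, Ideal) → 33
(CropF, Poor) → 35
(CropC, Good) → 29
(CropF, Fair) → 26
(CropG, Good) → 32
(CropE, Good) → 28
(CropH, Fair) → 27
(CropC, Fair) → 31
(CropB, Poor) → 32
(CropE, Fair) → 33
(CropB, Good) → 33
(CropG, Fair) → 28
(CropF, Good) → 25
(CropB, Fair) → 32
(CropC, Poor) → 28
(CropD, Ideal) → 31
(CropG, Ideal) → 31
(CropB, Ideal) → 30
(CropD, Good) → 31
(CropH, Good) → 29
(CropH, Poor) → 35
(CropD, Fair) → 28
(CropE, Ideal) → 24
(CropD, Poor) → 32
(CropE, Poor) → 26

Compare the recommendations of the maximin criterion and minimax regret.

maximin → CropB; minimax regret → CropB (agree)

Row minima: CropG=28, CropD=28, CropE=24, CropC=28, CropB=30, CropF=25, CropH=27
Best worst-case = 30 → CropB.
Column bests: Poor=35, Fair=33, Good=33, Ideal=33.
CropG regrets: 5, 5, 1, 2 → max 5
CropD regrets: 3, 5, 2, 2 → max 5
CropE regrets: 9, 0, 5, 9 → max 9
CropC regrets: 7, 2, 4, 0 → max 7
CropB regrets: 3, 1, 0, 3 → max 3
CropF regrets: 0, 7, 8, 1 → max 8
CropH regrets: 0, 6, 4, 4 → max 6
Smallest max regret = 3 → CropB.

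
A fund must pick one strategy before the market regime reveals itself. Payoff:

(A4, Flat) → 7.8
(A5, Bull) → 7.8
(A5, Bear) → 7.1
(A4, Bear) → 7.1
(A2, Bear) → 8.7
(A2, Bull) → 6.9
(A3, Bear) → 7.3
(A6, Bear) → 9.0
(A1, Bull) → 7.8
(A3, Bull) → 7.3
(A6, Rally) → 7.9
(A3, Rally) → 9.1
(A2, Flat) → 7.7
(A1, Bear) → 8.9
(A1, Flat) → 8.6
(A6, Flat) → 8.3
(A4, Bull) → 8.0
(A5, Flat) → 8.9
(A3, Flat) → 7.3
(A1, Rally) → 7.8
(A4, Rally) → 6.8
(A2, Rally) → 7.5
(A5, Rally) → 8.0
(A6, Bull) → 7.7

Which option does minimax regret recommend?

Column bests: Bear=9.0, Flat=8.9, Bull=8.0, Rally=9.1.
A1 regrets: 0.1, 0.3, 0.2, 1.3 → max 1.3
A2 regrets: 0.3, 1.2, 1.1, 1.6 → max 1.6
A3 regrets: 1.7, 1.6, 0.7, 0.0 → max 1.7
A4 regrets: 1.9, 1.1, 0.0, 2.3 → max 2.3
A5 regrets: 1.9, 0.0, 0.2, 1.1 → max 1.9
A6 regrets: 0.0, 0.6, 0.3, 1.2 → max 1.2
Smallest max regret = 1.2 → A6.

A6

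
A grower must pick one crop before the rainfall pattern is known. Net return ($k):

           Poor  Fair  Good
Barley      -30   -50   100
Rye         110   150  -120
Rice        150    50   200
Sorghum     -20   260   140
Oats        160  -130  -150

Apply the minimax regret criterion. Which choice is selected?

Column bests: Poor=160, Fair=260, Good=200.
Barley regrets: 190, 310, 100 → max 310
Rye regrets: 50, 110, 320 → max 320
Rice regrets: 10, 210, 0 → max 210
Sorghum regrets: 180, 0, 60 → max 180
Oats regrets: 0, 390, 350 → max 390
Smallest max regret = 180 → Sorghum.

Sorghum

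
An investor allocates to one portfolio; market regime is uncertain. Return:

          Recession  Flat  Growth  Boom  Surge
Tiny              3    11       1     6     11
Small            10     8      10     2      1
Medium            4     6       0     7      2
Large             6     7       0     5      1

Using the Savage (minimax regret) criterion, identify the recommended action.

Tiny

Column bests: Recession=10, Flat=11, Growth=10, Boom=7, Surge=11.
Tiny regrets: 7, 0, 9, 1, 0 → max 9
Small regrets: 0, 3, 0, 5, 10 → max 10
Medium regrets: 6, 5, 10, 0, 9 → max 10
Large regrets: 4, 4, 10, 2, 10 → max 10
Smallest max regret = 9 → Tiny.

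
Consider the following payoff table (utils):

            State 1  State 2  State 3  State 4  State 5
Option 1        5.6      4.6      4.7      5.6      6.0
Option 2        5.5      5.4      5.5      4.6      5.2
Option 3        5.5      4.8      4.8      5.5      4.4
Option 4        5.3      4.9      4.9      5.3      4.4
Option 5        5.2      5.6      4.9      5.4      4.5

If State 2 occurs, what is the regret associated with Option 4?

0.7

Best payoff under State 2 is 5.6.
Regret = 5.6 − 4.9 = 0.7.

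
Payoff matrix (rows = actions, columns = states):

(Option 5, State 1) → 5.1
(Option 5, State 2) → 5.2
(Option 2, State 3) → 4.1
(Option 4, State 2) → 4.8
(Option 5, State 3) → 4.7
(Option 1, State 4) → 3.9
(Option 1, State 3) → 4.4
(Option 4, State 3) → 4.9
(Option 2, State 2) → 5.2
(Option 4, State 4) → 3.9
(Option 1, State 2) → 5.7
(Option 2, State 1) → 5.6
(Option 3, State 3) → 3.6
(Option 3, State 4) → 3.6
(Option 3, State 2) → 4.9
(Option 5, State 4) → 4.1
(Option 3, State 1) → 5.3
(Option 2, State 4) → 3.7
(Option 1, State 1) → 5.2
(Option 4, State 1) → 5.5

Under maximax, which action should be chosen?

Option 1

Row maxima: Option 1=5.7, Option 2=5.6, Option 3=5.3, Option 4=5.5, Option 5=5.2
Best best-case = 5.7 → Option 1.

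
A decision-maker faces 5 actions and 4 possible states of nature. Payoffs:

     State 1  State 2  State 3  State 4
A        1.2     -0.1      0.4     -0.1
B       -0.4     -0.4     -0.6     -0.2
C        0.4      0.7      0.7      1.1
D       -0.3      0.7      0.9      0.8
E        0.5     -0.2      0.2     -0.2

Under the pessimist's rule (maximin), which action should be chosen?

C

Row minima: A=-0.1, B=-0.6, C=0.4, D=-0.3, E=-0.2
Best worst-case = 0.4 → C.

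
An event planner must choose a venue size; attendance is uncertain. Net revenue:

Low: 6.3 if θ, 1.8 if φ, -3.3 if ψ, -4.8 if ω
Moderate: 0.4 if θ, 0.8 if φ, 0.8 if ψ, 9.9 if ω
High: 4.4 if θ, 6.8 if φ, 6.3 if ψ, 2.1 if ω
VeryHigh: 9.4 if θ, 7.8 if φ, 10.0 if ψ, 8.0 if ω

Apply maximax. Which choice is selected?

Row maxima: Low=6.3, Moderate=9.9, High=6.8, VeryHigh=10.0
Best best-case = 10.0 → VeryHigh.

VeryHigh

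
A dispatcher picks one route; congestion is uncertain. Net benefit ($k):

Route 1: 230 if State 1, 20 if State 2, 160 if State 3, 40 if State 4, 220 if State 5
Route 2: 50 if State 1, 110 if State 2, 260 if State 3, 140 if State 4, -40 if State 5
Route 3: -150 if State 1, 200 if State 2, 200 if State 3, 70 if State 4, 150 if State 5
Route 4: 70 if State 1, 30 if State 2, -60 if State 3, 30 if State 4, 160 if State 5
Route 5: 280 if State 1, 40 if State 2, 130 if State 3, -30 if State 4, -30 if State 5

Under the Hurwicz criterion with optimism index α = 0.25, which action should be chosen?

Route 1: 0.25·230 + 0.75·20 = 72.5
Route 2: 0.25·260 + 0.75·(-40) = 35
Route 3: 0.25·200 + 0.75·(-150) = -62.5
Route 4: 0.25·160 + 0.75·(-60) = -5
Route 5: 0.25·280 + 0.75·(-30) = 47.5
Highest Hurwicz score = 72.5 → Route 1.

Route 1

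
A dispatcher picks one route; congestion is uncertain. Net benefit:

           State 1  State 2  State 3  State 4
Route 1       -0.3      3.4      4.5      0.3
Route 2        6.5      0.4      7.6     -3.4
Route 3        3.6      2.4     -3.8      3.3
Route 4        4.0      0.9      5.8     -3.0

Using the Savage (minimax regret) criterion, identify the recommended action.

Route 4

Column bests: State 1=6.5, State 2=3.4, State 3=7.6, State 4=3.3.
Route 1 regrets: 6.8, 0.0, 3.1, 3.0 → max 6.8
Route 2 regrets: 0.0, 3.0, 0.0, 6.7 → max 6.7
Route 3 regrets: 2.9, 1.0, 11.4, 0.0 → max 11.4
Route 4 regrets: 2.5, 2.5, 1.8, 6.3 → max 6.3
Smallest max regret = 6.3 → Route 4.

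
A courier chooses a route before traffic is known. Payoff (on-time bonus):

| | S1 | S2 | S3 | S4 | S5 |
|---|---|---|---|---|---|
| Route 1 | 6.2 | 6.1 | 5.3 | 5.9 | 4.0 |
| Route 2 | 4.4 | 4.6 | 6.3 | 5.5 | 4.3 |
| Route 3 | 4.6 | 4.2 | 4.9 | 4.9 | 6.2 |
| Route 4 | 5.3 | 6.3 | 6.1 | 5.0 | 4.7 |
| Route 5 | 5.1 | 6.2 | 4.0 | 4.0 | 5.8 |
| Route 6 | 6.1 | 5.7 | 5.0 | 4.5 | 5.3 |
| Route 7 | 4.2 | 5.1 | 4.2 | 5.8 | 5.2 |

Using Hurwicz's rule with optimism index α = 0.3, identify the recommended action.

Route 4

Route 1: 0.3·6.2 + 0.7·4.0 = 4.66
Route 2: 0.3·6.3 + 0.7·4.3 = 4.9
Route 3: 0.3·6.2 + 0.7·4.2 = 4.8
Route 4: 0.3·6.3 + 0.7·4.7 = 5.18
Route 5: 0.3·6.2 + 0.7·4.0 = 4.66
Route 6: 0.3·6.1 + 0.7·4.5 = 4.98
Route 7: 0.3·5.8 + 0.7·4.2 = 4.68
Highest Hurwicz score = 5.18 → Route 4.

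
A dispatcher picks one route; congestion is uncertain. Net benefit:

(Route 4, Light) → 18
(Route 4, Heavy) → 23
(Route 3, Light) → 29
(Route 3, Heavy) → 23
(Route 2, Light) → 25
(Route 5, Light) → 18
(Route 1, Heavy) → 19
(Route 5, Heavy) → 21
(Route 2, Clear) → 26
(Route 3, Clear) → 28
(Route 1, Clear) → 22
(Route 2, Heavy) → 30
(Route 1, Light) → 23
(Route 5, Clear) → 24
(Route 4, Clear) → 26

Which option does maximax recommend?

Row maxima: Route 1=23, Route 2=30, Route 3=29, Route 4=26, Route 5=24
Best best-case = 30 → Route 2.

Route 2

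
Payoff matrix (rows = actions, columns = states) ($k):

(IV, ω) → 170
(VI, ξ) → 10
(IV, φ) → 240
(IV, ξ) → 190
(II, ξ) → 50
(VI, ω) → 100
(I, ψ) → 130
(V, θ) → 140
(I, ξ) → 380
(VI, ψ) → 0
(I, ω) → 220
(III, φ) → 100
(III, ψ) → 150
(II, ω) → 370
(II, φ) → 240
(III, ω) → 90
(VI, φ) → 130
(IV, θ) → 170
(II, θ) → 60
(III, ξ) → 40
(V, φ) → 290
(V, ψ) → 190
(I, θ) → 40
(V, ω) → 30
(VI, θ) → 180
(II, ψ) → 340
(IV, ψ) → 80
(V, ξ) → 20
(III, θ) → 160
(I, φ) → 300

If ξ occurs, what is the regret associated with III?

340

Best payoff under ξ is 380.
Regret = 380 − 40 = 340.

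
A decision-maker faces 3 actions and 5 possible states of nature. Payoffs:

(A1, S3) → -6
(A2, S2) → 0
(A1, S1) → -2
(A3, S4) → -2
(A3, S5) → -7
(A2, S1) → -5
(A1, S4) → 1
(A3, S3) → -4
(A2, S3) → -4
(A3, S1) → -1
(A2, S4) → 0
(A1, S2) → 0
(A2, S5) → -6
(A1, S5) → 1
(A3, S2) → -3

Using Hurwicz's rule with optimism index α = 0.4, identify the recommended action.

A1

A1: 0.4·1 + 0.6·(-6) = -3.2
A2: 0.4·0 + 0.6·(-6) = -3.6
A3: 0.4·(-1) + 0.6·(-7) = -4.6
Highest Hurwicz score = -3.2 → A1.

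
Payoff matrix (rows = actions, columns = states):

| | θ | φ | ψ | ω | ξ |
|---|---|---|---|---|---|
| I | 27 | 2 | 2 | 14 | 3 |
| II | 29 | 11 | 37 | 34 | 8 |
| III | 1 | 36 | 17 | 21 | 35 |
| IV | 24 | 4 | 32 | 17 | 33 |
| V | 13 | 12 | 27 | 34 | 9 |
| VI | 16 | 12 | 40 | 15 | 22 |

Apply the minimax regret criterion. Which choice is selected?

VI

Column bests: θ=29, φ=36, ψ=40, ω=34, ξ=35.
I regrets: 2, 34, 38, 20, 32 → max 38
II regrets: 0, 25, 3, 0, 27 → max 27
III regrets: 28, 0, 23, 13, 0 → max 28
IV regrets: 5, 32, 8, 17, 2 → max 32
V regrets: 16, 24, 13, 0, 26 → max 26
VI regrets: 13, 24, 0, 19, 13 → max 24
Smallest max regret = 24 → VI.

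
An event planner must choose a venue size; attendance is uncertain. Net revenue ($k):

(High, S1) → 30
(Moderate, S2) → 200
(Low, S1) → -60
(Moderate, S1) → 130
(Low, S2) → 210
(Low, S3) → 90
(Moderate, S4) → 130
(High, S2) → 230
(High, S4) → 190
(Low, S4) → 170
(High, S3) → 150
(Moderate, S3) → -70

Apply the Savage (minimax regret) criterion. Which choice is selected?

High

Column bests: S1=130, S2=230, S3=150, S4=190.
Low regrets: 190, 20, 60, 20 → max 190
Moderate regrets: 0, 30, 220, 60 → max 220
High regrets: 100, 0, 0, 0 → max 100
Smallest max regret = 100 → High.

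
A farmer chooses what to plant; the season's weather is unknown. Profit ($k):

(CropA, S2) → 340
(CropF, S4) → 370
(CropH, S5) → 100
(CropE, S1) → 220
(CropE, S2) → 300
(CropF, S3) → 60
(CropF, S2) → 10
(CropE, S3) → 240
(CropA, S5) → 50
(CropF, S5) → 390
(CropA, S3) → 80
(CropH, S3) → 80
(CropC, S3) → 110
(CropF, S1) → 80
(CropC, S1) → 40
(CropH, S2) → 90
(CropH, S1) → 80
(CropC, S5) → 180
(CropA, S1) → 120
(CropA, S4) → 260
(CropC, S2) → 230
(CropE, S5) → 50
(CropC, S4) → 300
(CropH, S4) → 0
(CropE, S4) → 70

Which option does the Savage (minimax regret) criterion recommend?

Column bests: S1=220, S2=340, S3=240, S4=370, S5=390.
CropH regrets: 140, 250, 160, 370, 290 → max 370
CropC regrets: 180, 110, 130, 70, 210 → max 210
CropA regrets: 100, 0, 160, 110, 340 → max 340
CropE regrets: 0, 40, 0, 300, 340 → max 340
CropF regrets: 140, 330, 180, 0, 0 → max 330
Smallest max regret = 210 → CropC.

CropC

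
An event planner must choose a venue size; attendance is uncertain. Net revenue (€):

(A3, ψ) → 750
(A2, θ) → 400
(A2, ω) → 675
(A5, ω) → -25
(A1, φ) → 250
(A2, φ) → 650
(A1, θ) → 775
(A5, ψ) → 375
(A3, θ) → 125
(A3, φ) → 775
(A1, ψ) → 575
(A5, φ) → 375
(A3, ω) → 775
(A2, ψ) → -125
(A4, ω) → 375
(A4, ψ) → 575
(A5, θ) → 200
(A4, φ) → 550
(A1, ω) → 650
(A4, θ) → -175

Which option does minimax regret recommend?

Column bests: θ=775, φ=775, ψ=750, ω=775.
A1 regrets: 0, 525, 175, 125 → max 525
A2 regrets: 375, 125, 875, 100 → max 875
A3 regrets: 650, 0, 0, 0 → max 650
A4 regrets: 950, 225, 175, 400 → max 950
A5 regrets: 575, 400, 375, 800 → max 800
Smallest max regret = 525 → A1.

A1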